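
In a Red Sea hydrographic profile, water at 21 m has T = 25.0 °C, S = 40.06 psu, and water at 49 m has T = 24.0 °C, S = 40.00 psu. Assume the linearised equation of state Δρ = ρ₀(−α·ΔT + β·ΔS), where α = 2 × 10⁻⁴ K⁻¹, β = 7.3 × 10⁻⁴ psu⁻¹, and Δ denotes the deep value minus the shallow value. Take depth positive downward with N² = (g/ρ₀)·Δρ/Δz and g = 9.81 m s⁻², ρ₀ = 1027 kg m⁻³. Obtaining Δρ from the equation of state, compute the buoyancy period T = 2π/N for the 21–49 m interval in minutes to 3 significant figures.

ΔT = -1.0 K, ΔS = -0.06 psu (deep − shallow).
Δρ/ρ₀ = −αΔT + βΔS = 2.00 × 10⁻⁴ − 4.38 × 10⁻⁵ = 1.562 × 10⁻⁴, so Δρ ≈ 0.1604 kg m⁻³.
N² = (g/ρ₀)·Δρ/Δz = g·(Δρ/ρ₀)/Δz = 9.81 × 1.562 × 10⁻⁴ / 28 = 5.4726 × 10⁻⁵ s⁻².
N = √(5.4726 × 10⁻⁵) = 7.3977 × 10⁻³ rad s⁻¹ → T = 2π/N = 849.34 s = 14.156 min ≈ 14.2 min.

14.2 min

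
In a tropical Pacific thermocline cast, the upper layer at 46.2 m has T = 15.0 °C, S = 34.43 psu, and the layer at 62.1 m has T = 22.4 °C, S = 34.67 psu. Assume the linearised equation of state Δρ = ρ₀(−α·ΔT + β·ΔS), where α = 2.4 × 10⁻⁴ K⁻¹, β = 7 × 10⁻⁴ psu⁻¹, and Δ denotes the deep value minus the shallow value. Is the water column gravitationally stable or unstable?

ΔT = 22.4 − 15.0 = +7.4 K and ΔS = 34.67 − 34.43 = +0.24 psu (deep − shallow).
−αΔT = -1.776 × 10⁻³; βΔS = 1.68 × 10⁻⁴; sum Δρ/ρ₀ = -1.608 × 10⁻³.
Δρ/ρ₀ < 0, so Δρ < 0: deeper water is lighter → statically unstable; the column would overturn.

unstable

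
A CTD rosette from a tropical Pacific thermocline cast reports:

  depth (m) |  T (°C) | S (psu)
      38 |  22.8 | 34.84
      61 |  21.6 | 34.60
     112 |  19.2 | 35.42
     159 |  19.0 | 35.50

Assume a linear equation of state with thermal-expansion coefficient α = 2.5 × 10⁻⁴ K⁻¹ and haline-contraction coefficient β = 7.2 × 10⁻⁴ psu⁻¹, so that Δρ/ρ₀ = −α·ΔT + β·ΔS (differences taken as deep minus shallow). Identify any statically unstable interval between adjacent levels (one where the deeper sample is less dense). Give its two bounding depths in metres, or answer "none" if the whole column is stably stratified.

none

Evaluate Δρ/ρ₀ = −αΔT + βΔS across each adjacent pair:
  38–61 m: −αΔT+βΔS = −(2.5 × 10⁻⁴)(-1.2)+(7.2 × 10⁻⁴)(-0.24) = 1.3 × 10⁻⁴ → stable
  61–112 m: −αΔT+βΔS = −(2.5 × 10⁻⁴)(-2.4)+(7.2 × 10⁻⁴)(+0.82) = 1.2 × 10⁻³ → stable
  112–159 m: −αΔT+βΔS = −(2.5 × 10⁻⁴)(-0.2)+(7.2 × 10⁻⁴)(+0.08) = 1.1 × 10⁻⁴ → stable
Every interval has Δρ > 0: the column is stably stratified throughout.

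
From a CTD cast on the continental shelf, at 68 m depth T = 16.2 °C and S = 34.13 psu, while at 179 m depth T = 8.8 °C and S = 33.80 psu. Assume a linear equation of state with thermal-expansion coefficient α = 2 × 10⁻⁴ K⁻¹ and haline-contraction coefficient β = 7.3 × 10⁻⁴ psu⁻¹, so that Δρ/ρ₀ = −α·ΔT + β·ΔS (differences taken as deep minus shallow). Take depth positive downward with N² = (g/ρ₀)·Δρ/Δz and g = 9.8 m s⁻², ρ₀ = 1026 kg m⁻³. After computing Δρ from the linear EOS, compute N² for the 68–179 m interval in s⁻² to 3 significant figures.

1.09 × 10⁻⁴ s⁻²

ΔT = -7.4 K, ΔS = -0.33 psu (deep − shallow).
Δρ/ρ₀ = −αΔT + βΔS = 1.48 × 10⁻³ − 2.409 × 10⁻⁴ = 1.2391 × 10⁻³, so Δρ ≈ 1.271 kg m⁻³.
N² = (g/ρ₀)·Δρ/Δz = g·(Δρ/ρ₀)/Δz = 9.8 × 1.2391 × 10⁻³ / 111 = 1.0940 × 10⁻⁴ s⁻² ≈ 1.09 × 10⁻⁴ s⁻².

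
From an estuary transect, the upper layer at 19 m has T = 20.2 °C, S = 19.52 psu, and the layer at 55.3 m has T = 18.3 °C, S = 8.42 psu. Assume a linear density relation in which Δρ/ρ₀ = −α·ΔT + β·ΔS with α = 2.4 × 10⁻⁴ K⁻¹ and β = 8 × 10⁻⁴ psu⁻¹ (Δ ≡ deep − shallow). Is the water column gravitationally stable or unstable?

ΔT = 18.3 − 20.2 = -1.9 K and ΔS = 8.42 − 19.52 = -11.10 psu (deep − shallow).
−αΔT = 4.56 × 10⁻⁴; βΔS = -8.88 × 10⁻³; sum Δρ/ρ₀ = -8.424 × 10⁻³.
Δρ/ρ₀ < 0, so Δρ < 0: deeper water is lighter → statically unstable; the column would overturn.

unstable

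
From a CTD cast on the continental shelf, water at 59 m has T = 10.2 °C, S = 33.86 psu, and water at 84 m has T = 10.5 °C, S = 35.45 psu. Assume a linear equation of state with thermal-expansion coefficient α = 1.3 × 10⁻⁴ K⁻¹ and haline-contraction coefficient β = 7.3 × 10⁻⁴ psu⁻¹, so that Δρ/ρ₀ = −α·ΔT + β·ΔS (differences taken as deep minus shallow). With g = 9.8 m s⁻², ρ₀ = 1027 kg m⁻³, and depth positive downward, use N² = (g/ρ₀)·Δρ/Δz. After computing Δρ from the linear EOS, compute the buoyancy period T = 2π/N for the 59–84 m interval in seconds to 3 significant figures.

300 s

ΔT = +0.3 K, ΔS = +1.59 psu (deep − shallow).
Δρ/ρ₀ = −αΔT + βΔS = -3.90 × 10⁻⁵ + 1.1607 × 10⁻³ = 1.1217 × 10⁻³, so Δρ ≈ 1.152 kg m⁻³.
N² = (g/ρ₀)·Δρ/Δz = g·(Δρ/ρ₀)/Δz = 9.8 × 1.1217 × 10⁻³ / 25 = 4.3971 × 10⁻⁴ s⁻².
N = √(4.3971 × 10⁻⁴) = 0.020969 rad s⁻¹ → T = 2π/N = 299.64 s ≈ 300 s.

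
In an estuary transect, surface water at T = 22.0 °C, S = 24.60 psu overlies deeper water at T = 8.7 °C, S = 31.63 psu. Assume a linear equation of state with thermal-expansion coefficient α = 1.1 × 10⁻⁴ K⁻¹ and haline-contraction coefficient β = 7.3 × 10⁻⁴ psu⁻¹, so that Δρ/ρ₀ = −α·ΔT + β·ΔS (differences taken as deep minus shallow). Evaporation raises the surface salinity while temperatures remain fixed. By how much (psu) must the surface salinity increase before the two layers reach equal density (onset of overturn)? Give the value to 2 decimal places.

Neutral buoyancy requires −α(T_deep − T_surf) + β(S_deep − S_surf′) = 0.
S_surf′ = S_deep − (α/β)·ΔT = 31.63 − (1.1 × 10⁻⁴/7.3 × 10⁻⁴)·(-13.3) = 33.6341 psu.
Increase required: 33.6341 − 24.60 = 9.0341 psu.

9.03 psu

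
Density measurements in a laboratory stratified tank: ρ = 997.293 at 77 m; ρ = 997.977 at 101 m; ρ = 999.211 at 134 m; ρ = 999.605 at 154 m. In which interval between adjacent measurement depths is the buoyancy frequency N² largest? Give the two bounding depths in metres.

101–134 m

Compute the density gradient over each adjacent pair:
  77–101 m: Δρ/Δz = 0.684/24 = 0.029 kg m⁻⁴
  101–134 m: Δρ/Δz = 1.234/33 = 0.037 kg m⁻⁴
  134–154 m: Δρ/Δz = 0.394/20 = 0.020 kg m⁻⁴
The largest gradient is in the 101–134 m interval — the pycnocline.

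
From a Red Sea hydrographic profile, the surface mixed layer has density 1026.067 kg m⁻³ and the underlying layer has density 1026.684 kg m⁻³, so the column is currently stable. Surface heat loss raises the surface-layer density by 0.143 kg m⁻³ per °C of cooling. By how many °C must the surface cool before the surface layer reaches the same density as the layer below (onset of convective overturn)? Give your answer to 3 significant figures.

4.31 °C

Density deficit of the surface layer: 1026.684 − 1026.067 = 0.617 kg m⁻³.
Required change = 0.617 / 0.143 = 4.31 °C.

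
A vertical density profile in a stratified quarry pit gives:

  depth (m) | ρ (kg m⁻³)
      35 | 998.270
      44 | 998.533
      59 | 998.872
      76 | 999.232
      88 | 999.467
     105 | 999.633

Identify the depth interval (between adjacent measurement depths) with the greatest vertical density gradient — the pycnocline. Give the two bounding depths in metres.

35–44 m

Compute the density gradient over each adjacent pair:
  35–44 m: Δρ/Δz = 0.263/9 = 0.029 kg m⁻⁴
  44–59 m: Δρ/Δz = 0.339/15 = 0.023 kg m⁻⁴
  59–76 m: Δρ/Δz = 0.360/17 = 0.021 kg m⁻⁴
  76–88 m: Δρ/Δz = 0.235/12 = 0.020 kg m⁻⁴
  88–105 m: Δρ/Δz = 0.166/17 = 9.8 × 10⁻³ kg m⁻⁴
The largest gradient is in the 35–44 m interval — the pycnocline.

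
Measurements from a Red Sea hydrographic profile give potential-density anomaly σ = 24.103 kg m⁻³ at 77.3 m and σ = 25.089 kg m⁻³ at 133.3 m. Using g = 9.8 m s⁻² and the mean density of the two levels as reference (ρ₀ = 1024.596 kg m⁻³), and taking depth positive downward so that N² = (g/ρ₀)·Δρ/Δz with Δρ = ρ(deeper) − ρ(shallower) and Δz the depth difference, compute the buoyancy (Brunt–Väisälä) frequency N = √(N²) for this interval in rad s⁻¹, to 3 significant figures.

Δρ = 1025.089 − 1024.103 = 0.986 kg m⁻³ over Δz = 133.3 − 77.3 = 56 m.
N² = (9.8/1024.596) × (0.986/56) = 1.6841 × 10⁻⁴ s⁻².
N = √(1.6841 × 10⁻⁴) = 0.012977 rad s⁻¹ ≈ 0.0130 rad s⁻¹.

0.0130 rad s⁻¹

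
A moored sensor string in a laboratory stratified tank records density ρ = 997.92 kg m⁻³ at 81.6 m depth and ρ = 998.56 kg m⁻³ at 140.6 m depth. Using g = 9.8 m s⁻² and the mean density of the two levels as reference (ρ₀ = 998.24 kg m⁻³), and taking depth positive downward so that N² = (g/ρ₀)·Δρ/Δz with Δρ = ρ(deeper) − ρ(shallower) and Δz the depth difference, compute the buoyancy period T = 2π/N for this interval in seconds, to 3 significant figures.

609 s

Δρ = 998.56 − 997.92 = 0.64 kg m⁻³ over Δz = 140.6 − 81.6 = 59 m.
N² = (9.8/998.24) × (0.64/59) = 1.0649 × 10⁻⁴ s⁻².
N = √(1.0649 × 10⁻⁴) = 0.010319 rad s⁻¹, so T = 2π/N = 608.89 s ≈ 609 s.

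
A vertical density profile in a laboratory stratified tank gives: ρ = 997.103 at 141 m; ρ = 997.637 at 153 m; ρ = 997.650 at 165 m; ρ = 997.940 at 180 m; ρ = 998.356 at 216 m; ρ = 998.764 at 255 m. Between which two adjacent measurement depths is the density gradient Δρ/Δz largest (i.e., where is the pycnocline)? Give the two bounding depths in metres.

141–153 m

Compute the density gradient over each adjacent pair:
  141–153 m: Δρ/Δz = 0.534/12 = 0.045 kg m⁻⁴
  153–165 m: Δρ/Δz = 0.013/12 = 1.1 × 10⁻³ kg m⁻⁴
  165–180 m: Δρ/Δz = 0.290/15 = 0.019 kg m⁻⁴
  180–216 m: Δρ/Δz = 0.416/36 = 0.012 kg m⁻⁴
  216–255 m: Δρ/Δz = 0.408/39 = 0.010 kg m⁻⁴
The largest gradient is in the 141–153 m interval — the pycnocline.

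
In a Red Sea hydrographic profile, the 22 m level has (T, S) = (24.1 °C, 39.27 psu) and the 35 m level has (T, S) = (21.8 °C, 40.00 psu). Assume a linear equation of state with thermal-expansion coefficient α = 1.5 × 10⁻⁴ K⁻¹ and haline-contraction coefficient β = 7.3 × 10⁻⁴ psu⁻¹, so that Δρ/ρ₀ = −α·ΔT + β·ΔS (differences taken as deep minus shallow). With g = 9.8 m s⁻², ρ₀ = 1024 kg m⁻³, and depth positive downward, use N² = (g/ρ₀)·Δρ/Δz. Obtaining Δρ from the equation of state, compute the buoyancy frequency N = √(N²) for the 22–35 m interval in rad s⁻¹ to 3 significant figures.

ΔT = -2.3 K, ΔS = +0.73 psu (deep − shallow).
Δρ/ρ₀ = −αΔT + βΔS = 3.45 × 10⁻⁴ + 5.329 × 10⁻⁴ = 8.779 × 10⁻⁴, so Δρ ≈ 0.8990 kg m⁻³.
N² = (g/ρ₀)·Δρ/Δz = g·(Δρ/ρ₀)/Δz = 9.8 × 8.779 × 10⁻⁴ / 13 = 6.6180 × 10⁻⁴ s⁻².
N = √(6.6180 × 10⁻⁴) = 0.025725 rad s⁻¹ ≈ 0.0257 rad s⁻¹.

0.0257 rad s⁻¹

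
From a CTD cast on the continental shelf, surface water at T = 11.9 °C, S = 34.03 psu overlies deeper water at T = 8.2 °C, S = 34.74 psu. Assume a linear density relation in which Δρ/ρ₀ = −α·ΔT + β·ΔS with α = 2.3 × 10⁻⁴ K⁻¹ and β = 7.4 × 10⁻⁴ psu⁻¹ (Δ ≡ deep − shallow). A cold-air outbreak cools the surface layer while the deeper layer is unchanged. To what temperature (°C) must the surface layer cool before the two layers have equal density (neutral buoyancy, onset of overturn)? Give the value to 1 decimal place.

5.9 °C

Neutral buoyancy requires Δρ = 0, i.e. −α(T_deep − T_surf′) + β(S_deep − S_surf) = 0.
T_surf′ = T_deep − (β/α)·ΔS = 8.2 − (7.4 × 10⁻⁴/2.3 × 10⁻⁴)·(+0.71) = 5.916 °C.
Cooling required: 11.9 − (5.916) = 5.984 °C.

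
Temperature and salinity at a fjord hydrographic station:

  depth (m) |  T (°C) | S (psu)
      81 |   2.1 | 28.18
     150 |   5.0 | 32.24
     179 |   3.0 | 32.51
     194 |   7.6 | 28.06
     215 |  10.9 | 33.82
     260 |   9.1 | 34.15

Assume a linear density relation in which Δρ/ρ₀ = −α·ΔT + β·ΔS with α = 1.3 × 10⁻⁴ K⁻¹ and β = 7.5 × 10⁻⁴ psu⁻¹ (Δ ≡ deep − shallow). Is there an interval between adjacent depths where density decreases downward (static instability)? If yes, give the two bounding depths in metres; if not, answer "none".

Evaluate Δρ/ρ₀ = −αΔT + βΔS across each adjacent pair:
  81–150 m: −αΔT+βΔS = −(1.3 × 10⁻⁴)(+2.9)+(7.5 × 10⁻⁴)(+4.06) = 2.7 × 10⁻³ → stable
  150–179 m: −αΔT+βΔS = −(1.3 × 10⁻⁴)(-2.0)+(7.5 × 10⁻⁴)(+0.27) = 4.6 × 10⁻⁴ → stable
  179–194 m: −αΔT+βΔS = −(1.3 × 10⁻⁴)(+4.6)+(7.5 × 10⁻⁴)(-4.45) = -3.9 × 10⁻³ → UNSTABLE
  194–215 m: −αΔT+βΔS = −(1.3 × 10⁻⁴)(+3.3)+(7.5 × 10⁻⁴)(+5.76) = 3.9 × 10⁻³ → stable
  215–260 m: −αΔT+βΔS = −(1.3 × 10⁻⁴)(-1.8)+(7.5 × 10⁻⁴)(+0.33) = 4.8 × 10⁻⁴ → stable
The 179–194 m interval has Δρ < 0: lighter water underlies denser water.

179–194 m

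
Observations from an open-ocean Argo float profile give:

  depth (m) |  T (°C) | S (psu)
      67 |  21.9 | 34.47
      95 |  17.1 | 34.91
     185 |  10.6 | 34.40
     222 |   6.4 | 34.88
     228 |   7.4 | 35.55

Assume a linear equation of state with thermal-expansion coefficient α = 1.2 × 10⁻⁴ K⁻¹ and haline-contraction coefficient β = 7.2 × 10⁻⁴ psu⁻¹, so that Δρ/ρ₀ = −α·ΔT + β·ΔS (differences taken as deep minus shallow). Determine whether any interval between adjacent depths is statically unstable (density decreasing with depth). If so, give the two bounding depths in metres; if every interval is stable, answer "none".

none

Evaluate Δρ/ρ₀ = −αΔT + βΔS across each adjacent pair:
  67–95 m: −αΔT+βΔS = −(1.2 × 10⁻⁴)(-4.8)+(7.2 × 10⁻⁴)(+0.44) = 8.9 × 10⁻⁴ → stable
  95–185 m: −αΔT+βΔS = −(1.2 × 10⁻⁴)(-6.5)+(7.2 × 10⁻⁴)(-0.51) = 4.1 × 10⁻⁴ → stable
  185–222 m: −αΔT+βΔS = −(1.2 × 10⁻⁴)(-4.2)+(7.2 × 10⁻⁴)(+0.48) = 8.5 × 10⁻⁴ → stable
  222–228 m: −αΔT+βΔS = −(1.2 × 10⁻⁴)(+1.0)+(7.2 × 10⁻⁴)(+0.67) = 3.6 × 10⁻⁴ → stable
Every interval has Δρ > 0: the column is stably stratified throughout.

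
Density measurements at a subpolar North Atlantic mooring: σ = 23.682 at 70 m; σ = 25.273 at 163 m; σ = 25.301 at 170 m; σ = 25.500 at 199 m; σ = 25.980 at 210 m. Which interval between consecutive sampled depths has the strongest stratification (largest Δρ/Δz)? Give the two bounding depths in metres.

Compute the density gradient over each adjacent pair:
  70–163 m: Δρ/Δz = 1.591/93 = 0.017 kg m⁻⁴
  163–170 m: Δρ/Δz = 0.028/7 = 4.0 × 10⁻³ kg m⁻⁴
  170–199 m: Δρ/Δz = 0.199/29 = 6.9 × 10⁻³ kg m⁻⁴
  199–210 m: Δρ/Δz = 0.480/11 = 0.044 kg m⁻⁴
The largest gradient is in the 199–210 m interval — the pycnocline.

199–210 m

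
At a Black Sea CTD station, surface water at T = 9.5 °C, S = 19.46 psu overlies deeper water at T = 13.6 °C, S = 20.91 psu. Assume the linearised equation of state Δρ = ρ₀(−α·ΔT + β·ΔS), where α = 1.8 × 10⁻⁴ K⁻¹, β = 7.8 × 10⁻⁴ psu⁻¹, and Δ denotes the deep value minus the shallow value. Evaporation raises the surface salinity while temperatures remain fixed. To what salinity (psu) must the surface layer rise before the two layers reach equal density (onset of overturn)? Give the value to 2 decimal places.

19.96 psu

Neutral buoyancy requires −α(T_deep − T_surf) + β(S_deep − S_surf′) = 0.
S_surf′ = S_deep − (α/β)·ΔT = 20.91 − (1.8 × 10⁻⁴/7.8 × 10⁻⁴)·(+4.1) = 19.9638 psu.
Increase required: 19.9638 − 19.46 = 0.5038 psu.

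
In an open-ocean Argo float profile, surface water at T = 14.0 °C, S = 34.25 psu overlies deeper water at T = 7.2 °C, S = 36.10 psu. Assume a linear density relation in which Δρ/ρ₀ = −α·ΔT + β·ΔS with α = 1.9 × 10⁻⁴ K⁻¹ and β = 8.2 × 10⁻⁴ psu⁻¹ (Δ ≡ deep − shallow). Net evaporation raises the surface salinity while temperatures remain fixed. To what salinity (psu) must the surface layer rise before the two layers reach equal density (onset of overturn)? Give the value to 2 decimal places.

Neutral buoyancy requires −α(T_deep − T_surf) + β(S_deep − S_surf′) = 0.
S_surf′ = S_deep − (α/β)·ΔT = 36.10 − (1.9 × 10⁻⁴/8.2 × 10⁻⁴)·(-6.8) = 37.6756 psu.
Increase required: 37.6756 − 34.25 = 3.4256 psu.

37.68 psu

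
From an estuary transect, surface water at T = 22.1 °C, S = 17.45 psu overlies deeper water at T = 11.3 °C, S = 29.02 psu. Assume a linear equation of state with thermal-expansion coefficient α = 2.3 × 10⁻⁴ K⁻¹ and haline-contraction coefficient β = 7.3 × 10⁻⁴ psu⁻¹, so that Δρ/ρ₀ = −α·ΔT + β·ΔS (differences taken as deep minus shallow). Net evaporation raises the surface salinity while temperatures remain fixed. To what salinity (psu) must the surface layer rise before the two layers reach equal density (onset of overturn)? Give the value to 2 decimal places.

32.42 psu

Neutral buoyancy requires −α(T_deep − T_surf) + β(S_deep − S_surf′) = 0.
S_surf′ = S_deep − (α/β)·ΔT = 29.02 − (2.3 × 10⁻⁴/7.3 × 10⁻⁴)·(-10.8) = 32.4227 psu.
Increase required: 32.4227 − 17.45 = 14.9727 psu.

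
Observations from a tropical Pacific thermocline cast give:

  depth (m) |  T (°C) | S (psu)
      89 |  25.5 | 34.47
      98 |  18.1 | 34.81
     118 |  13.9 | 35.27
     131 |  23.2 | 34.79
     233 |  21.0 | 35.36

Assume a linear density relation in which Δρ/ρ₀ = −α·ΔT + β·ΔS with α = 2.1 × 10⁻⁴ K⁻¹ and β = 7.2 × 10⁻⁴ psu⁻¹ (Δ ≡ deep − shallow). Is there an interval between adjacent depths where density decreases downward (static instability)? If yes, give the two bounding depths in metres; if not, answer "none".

118–131 m

Evaluate Δρ/ρ₀ = −αΔT + βΔS across each adjacent pair:
  89–98 m: −αΔT+βΔS = −(2.1 × 10⁻⁴)(-7.4)+(7.2 × 10⁻⁴)(+0.34) = 1.8 × 10⁻³ → stable
  98–118 m: −αΔT+βΔS = −(2.1 × 10⁻⁴)(-4.2)+(7.2 × 10⁻⁴)(+0.46) = 1.2 × 10⁻³ → stable
  118–131 m: −αΔT+βΔS = −(2.1 × 10⁻⁴)(+9.3)+(7.2 × 10⁻⁴)(-0.48) = -2.3 × 10⁻³ → UNSTABLE
  131–233 m: −αΔT+βΔS = −(2.1 × 10⁻⁴)(-2.2)+(7.2 × 10⁻⁴)(+0.57) = 8.7 × 10⁻⁴ → stable
The 118–131 m interval has Δρ < 0: lighter water underlies denser water.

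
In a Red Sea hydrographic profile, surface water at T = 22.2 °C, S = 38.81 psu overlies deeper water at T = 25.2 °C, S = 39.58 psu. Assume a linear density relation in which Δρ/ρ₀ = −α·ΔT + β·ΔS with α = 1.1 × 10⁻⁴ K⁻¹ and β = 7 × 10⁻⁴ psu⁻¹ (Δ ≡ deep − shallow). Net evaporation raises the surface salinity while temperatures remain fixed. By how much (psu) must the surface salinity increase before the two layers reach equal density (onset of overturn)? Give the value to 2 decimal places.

Neutral buoyancy requires −α(T_deep − T_surf) + β(S_deep − S_surf′) = 0.
S_surf′ = S_deep − (α/β)·ΔT = 39.58 − (1.1 × 10⁻⁴/7 × 10⁻⁴)·(+3.0) = 39.1086 psu.
Increase required: 39.1086 − 38.81 = 0.2986 psu.

0.30 psu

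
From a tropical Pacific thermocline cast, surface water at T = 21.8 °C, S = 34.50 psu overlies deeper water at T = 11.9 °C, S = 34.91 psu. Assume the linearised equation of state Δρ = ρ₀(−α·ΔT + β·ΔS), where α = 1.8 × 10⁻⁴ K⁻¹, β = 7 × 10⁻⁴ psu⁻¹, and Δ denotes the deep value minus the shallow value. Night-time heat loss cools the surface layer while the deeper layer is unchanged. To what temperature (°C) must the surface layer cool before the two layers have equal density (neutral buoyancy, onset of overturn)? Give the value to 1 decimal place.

10.3 °C

Neutral buoyancy requires Δρ = 0, i.e. −α(T_deep − T_surf′) + β(S_deep − S_surf) = 0.
T_surf′ = T_deep − (β/α)·ΔS = 11.9 − (7 × 10⁻⁴/1.8 × 10⁻⁴)·(+0.41) = 10.306 °C.
Cooling required: 21.8 − (10.306) = 11.494 °C.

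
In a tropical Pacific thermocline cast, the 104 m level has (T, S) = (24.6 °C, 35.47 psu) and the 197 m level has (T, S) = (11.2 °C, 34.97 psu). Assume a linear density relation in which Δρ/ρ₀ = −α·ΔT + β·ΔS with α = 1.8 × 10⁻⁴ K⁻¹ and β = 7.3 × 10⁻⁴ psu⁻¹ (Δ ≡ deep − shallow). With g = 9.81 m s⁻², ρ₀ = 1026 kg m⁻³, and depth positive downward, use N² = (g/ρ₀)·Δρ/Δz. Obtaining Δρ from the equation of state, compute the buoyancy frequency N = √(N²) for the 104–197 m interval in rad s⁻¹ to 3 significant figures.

ΔT = -13.4 K, ΔS = -0.50 psu (deep − shallow).
Δρ/ρ₀ = −αΔT + βΔS = 2.412 × 10⁻³ − 3.65 × 10⁻⁴ = 2.047 × 10⁻³, so Δρ ≈ 2.100 kg m⁻³.
N² = (g/ρ₀)·Δρ/Δz = g·(Δρ/ρ₀)/Δz = 9.81 × 2.047 × 10⁻³ / 93 = 2.1593 × 10⁻⁴ s⁻².
N = √(2.1593 × 10⁻⁴) = 0.014695 rad s⁻¹ ≈ 0.0147 rad s⁻¹.

0.0147 rad s⁻¹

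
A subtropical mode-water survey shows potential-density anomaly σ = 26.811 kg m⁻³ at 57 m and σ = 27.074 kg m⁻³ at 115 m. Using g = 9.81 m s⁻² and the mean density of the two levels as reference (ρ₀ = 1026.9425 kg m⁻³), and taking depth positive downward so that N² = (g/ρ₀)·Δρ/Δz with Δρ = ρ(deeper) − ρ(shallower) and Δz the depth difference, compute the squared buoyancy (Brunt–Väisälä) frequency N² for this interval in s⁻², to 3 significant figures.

Δρ = 1027.074 − 1026.811 = 0.263 kg m⁻³ over Δz = 115 − 57 = 58 m.
N² = (9.81/1026.9425) × (0.263/58) = 4.3316 × 10⁻⁵ s⁻² ≈ 4.33 × 10⁻⁵ s⁻².
Since Δρ > 0 the layer is stably stratified.

4.33 × 10⁻⁵ s⁻²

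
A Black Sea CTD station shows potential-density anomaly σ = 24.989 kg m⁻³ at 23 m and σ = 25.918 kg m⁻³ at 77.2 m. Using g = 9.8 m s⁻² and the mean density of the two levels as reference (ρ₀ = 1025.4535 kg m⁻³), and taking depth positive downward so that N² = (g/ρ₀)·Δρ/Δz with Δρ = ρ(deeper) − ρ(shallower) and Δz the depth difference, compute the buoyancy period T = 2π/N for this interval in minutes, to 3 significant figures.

8.18 min

Δρ = 1025.918 − 1024.989 = 0.929 kg m⁻³ over Δz = 77.2 − 23 = 54.2 m.
N² = (9.8/1025.4535) × (0.929/54.2) = 1.6380 × 10⁻⁴ s⁻².
N = √(1.6380 × 10⁻⁴) = 0.012798 rad s⁻¹, so T = 2π/N = 490.95 s = 8.1825 min ≈ 8.18 min.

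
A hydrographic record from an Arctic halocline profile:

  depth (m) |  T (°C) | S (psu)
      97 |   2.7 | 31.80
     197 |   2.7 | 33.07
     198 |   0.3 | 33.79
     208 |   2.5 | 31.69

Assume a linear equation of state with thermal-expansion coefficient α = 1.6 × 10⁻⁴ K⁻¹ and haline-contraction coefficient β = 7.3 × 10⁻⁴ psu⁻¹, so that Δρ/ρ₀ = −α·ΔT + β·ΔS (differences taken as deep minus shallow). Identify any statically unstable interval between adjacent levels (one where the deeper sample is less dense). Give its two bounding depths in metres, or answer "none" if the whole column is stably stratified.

Evaluate Δρ/ρ₀ = −αΔT + βΔS across each adjacent pair:
  97–197 m: −αΔT+βΔS = −(1.6 × 10⁻⁴)(+0.0)+(7.3 × 10⁻⁴)(+1.27) = 9.3 × 10⁻⁴ → stable
  197–198 m: −αΔT+βΔS = −(1.6 × 10⁻⁴)(-2.4)+(7.3 × 10⁻⁴)(+0.72) = 9.1 × 10⁻⁴ → stable
  198–208 m: −αΔT+βΔS = −(1.6 × 10⁻⁴)(+2.2)+(7.3 × 10⁻⁴)(-2.10) = -1.9 × 10⁻³ → UNSTABLE
The 198–208 m interval has Δρ < 0: lighter water underlies denser water.

198–208 m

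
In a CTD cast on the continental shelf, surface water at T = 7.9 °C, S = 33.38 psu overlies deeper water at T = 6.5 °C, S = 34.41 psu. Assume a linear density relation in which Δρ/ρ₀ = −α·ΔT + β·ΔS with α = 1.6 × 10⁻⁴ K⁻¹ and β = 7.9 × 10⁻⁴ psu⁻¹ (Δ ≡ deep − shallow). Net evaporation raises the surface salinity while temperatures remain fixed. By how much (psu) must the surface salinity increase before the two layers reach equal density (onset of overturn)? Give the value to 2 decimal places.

1.31 psu

Neutral buoyancy requires −α(T_deep − T_surf) + β(S_deep − S_surf′) = 0.
S_surf′ = S_deep − (α/β)·ΔT = 34.41 − (1.6 × 10⁻⁴/7.9 × 10⁻⁴)·(-1.4) = 34.6935 psu.
Increase required: 34.6935 − 33.38 = 1.3135 psu.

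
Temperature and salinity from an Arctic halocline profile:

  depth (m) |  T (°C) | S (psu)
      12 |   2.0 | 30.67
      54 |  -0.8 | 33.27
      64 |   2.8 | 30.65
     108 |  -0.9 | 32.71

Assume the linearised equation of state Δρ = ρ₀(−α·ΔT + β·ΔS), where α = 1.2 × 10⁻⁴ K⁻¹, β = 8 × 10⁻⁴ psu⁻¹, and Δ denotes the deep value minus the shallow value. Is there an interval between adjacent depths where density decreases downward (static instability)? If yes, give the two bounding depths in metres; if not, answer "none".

Evaluate Δρ/ρ₀ = −αΔT + βΔS across each adjacent pair:
  12–54 m: −αΔT+βΔS = −(1.2 × 10⁻⁴)(-2.8)+(8 × 10⁻⁴)(+2.60) = 2.4 × 10⁻³ → stable
  54–64 m: −αΔT+βΔS = −(1.2 × 10⁻⁴)(+3.6)+(8 × 10⁻⁴)(-2.62) = -2.5 × 10⁻³ → UNSTABLE
  64–108 m: −αΔT+βΔS = −(1.2 × 10⁻⁴)(-3.7)+(8 × 10⁻⁴)(+2.06) = 2.1 × 10⁻³ → stable
The 54–64 m interval has Δρ < 0: lighter water underlies denser water.

54–64 m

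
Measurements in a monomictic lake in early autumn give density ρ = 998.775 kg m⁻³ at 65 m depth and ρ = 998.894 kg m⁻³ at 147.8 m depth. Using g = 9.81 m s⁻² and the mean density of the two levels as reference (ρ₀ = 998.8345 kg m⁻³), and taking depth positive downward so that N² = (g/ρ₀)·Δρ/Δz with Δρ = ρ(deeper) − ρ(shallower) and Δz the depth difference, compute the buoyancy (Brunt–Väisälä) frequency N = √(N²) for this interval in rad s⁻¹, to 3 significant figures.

Δρ = 998.894 − 998.775 = 0.119 kg m⁻³ over Δz = 147.8 − 65 = 82.8 m.
N² = (9.81/998.8345) × (0.119/82.8) = 1.4115 × 10⁻⁵ s⁻².
N = √(1.4115 × 10⁻⁵) = 3.7570 × 10⁻³ rad s⁻¹ ≈ 3.76 × 10⁻³ rad s⁻¹.

3.76 × 10⁻³ rad s⁻¹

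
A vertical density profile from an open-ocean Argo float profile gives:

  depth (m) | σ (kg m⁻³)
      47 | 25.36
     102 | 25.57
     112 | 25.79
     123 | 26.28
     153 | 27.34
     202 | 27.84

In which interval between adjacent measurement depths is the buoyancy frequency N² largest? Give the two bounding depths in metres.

112–123 m

Compute the density gradient over each adjacent pair:
  47–102 m: Δρ/Δz = 0.21/55 = 3.8 × 10⁻³ kg m⁻⁴
  102–112 m: Δρ/Δz = 0.22/10 = 0.022 kg m⁻⁴
  112–123 m: Δρ/Δz = 0.49/11 = 0.045 kg m⁻⁴
  123–153 m: Δρ/Δz = 1.06/30 = 0.035 kg m⁻⁴
  153–202 m: Δρ/Δz = 0.50/49 = 0.010 kg m⁻⁴
The largest gradient is in the 112–123 m interval — the pycnocline.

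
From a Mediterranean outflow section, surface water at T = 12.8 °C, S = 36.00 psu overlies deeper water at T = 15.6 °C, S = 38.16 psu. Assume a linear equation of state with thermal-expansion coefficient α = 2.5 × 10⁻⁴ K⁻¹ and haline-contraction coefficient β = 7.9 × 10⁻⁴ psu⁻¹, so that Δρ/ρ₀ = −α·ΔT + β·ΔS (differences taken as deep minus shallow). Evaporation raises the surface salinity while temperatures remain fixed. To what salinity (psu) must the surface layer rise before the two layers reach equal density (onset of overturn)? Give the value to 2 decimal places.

Neutral buoyancy requires −α(T_deep − T_surf) + β(S_deep − S_surf′) = 0.
S_surf′ = S_deep − (α/β)·ΔT = 38.16 − (2.5 × 10⁻⁴/7.9 × 10⁻⁴)·(+2.8) = 37.2739 psu.
Increase required: 37.2739 − 36.00 = 1.2739 psu.

37.27 psu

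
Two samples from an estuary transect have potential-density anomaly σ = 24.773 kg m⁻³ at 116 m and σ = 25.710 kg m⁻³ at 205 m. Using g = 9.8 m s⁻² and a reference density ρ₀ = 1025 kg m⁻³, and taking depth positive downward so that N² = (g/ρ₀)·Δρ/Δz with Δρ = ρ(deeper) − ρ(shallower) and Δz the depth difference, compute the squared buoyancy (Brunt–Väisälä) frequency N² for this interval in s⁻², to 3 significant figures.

Δρ = 1025.710 − 1024.773 = 0.937 kg m⁻³ over Δz = 205 − 116 = 89 m.
N² = (9.8/1025) × (0.937/89) = 1.0066 × 10⁻⁴ s⁻² ≈ 1.01 × 10⁻⁴ s⁻².

1.01 × 10⁻⁴ s⁻²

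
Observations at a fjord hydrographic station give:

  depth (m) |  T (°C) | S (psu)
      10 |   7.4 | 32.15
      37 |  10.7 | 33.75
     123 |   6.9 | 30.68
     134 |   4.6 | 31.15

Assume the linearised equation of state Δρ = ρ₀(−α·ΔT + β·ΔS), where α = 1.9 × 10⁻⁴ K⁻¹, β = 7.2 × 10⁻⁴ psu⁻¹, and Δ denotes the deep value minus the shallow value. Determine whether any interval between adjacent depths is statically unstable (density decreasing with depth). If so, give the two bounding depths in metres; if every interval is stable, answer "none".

Evaluate Δρ/ρ₀ = −αΔT + βΔS across each adjacent pair:
  10–37 m: −αΔT+βΔS = −(1.9 × 10⁻⁴)(+3.3)+(7.2 × 10⁻⁴)(+1.60) = 5.3 × 10⁻⁴ → stable
  37–123 m: −αΔT+βΔS = −(1.9 × 10⁻⁴)(-3.8)+(7.2 × 10⁻⁴)(-3.07) = -1.5 × 10⁻³ → UNSTABLE
  123–134 m: −αΔT+βΔS = −(1.9 × 10⁻⁴)(-2.3)+(7.2 × 10⁻⁴)(+0.47) = 7.8 × 10⁻⁴ → stable
The 37–123 m interval has Δρ < 0: lighter water underlies denser water.

37–123 m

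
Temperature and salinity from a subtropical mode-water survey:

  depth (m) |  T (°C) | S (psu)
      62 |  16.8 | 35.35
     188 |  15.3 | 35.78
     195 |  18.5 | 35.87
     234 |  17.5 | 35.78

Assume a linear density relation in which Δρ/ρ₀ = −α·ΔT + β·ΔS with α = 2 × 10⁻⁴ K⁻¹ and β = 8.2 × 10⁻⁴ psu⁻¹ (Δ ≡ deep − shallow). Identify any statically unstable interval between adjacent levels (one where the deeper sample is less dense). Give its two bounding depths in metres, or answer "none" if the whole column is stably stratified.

Evaluate Δρ/ρ₀ = −αΔT + βΔS across each adjacent pair:
  62–188 m: −αΔT+βΔS = −(2 × 10⁻⁴)(-1.5)+(8.2 × 10⁻⁴)(+0.43) = 6.5 × 10⁻⁴ → stable
  188–195 m: −αΔT+βΔS = −(2 × 10⁻⁴)(+3.2)+(8.2 × 10⁻⁴)(+0.09) = -5.7 × 10⁻⁴ → UNSTABLE
  195–234 m: −αΔT+βΔS = −(2 × 10⁻⁴)(-1.0)+(8.2 × 10⁻⁴)(-0.09) = 1.3 × 10⁻⁴ → stable
The 188–195 m interval has Δρ < 0: lighter water underlies denser water.

188–195 m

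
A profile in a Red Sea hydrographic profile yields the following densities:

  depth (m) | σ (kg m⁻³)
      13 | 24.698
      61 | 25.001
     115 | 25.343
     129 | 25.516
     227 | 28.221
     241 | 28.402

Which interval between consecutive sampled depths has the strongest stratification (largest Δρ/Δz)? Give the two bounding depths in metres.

Compute the density gradient over each adjacent pair:
  13–61 m: Δρ/Δz = 0.303/48 = 6.3 × 10⁻³ kg m⁻⁴
  61–115 m: Δρ/Δz = 0.342/54 = 6.3 × 10⁻³ kg m⁻⁴
  115–129 m: Δρ/Δz = 0.173/14 = 0.012 kg m⁻⁴
  129–227 m: Δρ/Δz = 2.705/98 = 0.028 kg m⁻⁴
  227–241 m: Δρ/Δz = 0.181/14 = 0.013 kg m⁻⁴
The largest gradient is in the 129–227 m interval — the pycnocline.

129–227 m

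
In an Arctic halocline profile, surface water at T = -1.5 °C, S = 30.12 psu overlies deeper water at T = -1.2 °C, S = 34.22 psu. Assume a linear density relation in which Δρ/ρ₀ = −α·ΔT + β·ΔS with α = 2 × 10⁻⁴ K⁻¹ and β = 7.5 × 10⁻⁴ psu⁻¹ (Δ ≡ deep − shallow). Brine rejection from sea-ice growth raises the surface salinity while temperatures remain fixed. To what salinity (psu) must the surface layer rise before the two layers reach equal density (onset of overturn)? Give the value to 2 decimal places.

Neutral buoyancy requires −α(T_deep − T_surf) + β(S_deep − S_surf′) = 0.
S_surf′ = S_deep − (α/β)·ΔT = 34.22 − (2 × 10⁻⁴/7.5 × 10⁻⁴)·(+0.3) = 34.1400 psu.
Increase required: 34.1400 − 30.12 = 4.0200 psu.

34.14 psu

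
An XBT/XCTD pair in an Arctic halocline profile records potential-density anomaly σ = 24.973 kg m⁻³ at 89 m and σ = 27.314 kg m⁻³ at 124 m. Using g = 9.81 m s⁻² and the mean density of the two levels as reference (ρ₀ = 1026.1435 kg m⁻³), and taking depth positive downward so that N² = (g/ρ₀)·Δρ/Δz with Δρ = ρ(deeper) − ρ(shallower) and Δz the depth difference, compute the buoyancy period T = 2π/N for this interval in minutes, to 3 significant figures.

Δρ = 1027.314 − 1024.973 = 2.341 kg m⁻³ over Δz = 124 − 89 = 35 m.
N² = (9.81/1026.1435) × (2.341/35) = 6.3943 × 10⁻⁴ s⁻².
N = √(6.3943 × 10⁻⁴) = 0.025287 rad s⁻¹, so T = 2π/N = 248.47 s = 4.1412 min ≈ 4.14 min.
Since Δρ > 0 the layer is stably stratified.

4.14 min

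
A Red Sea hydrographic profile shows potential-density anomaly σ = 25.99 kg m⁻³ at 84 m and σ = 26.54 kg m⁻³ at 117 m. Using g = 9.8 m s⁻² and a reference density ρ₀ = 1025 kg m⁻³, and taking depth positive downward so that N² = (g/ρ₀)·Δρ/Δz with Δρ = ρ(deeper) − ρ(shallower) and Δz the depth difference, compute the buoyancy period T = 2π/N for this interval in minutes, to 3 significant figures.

8.30 min

Δρ = 1026.54 − 1025.99 = 0.55 kg m⁻³ over Δz = 117 − 84 = 33 m.
N² = (9.8/1025) × (0.55/33) = 1.5935 × 10⁻⁴ s⁻².
N = √(1.5935 × 10⁻⁴) = 0.012623 rad s⁻¹, so T = 2π/N = 497.76 s = 8.2960 min ≈ 8.30 min.
N² > 0, so the interval is statically stable.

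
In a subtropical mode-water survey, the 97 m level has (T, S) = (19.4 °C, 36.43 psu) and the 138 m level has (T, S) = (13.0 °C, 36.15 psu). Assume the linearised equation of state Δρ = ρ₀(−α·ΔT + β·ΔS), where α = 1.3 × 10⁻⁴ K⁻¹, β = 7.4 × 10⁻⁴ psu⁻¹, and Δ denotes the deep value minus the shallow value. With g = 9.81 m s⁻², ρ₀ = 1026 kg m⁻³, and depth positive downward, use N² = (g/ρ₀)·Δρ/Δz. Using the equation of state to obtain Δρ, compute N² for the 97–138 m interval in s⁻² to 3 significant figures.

1.49 × 10⁻⁴ s⁻²

ΔT = -6.4 K, ΔS = -0.28 psu (deep − shallow).
Δρ/ρ₀ = −αΔT + βΔS = 8.32 × 10⁻⁴ − 2.072 × 10⁻⁴ = 6.248 × 10⁻⁴, so Δρ ≈ 0.6410 kg m⁻³.
N² = (g/ρ₀)·Δρ/Δz = g·(Δρ/ρ₀)/Δz = 9.81 × 6.248 × 10⁻⁴ / 41 = 1.4949 × 10⁻⁴ s⁻² ≈ 1.49 × 10⁻⁴ s⁻².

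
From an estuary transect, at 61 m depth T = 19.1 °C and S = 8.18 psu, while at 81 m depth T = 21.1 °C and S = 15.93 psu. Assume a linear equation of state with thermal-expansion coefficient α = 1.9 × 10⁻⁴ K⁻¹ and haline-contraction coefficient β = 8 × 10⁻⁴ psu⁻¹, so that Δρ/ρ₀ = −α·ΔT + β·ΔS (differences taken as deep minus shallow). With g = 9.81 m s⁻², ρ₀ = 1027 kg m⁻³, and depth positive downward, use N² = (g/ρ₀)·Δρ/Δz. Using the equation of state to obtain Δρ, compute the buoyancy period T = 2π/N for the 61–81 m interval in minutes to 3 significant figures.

1.96 min

ΔT = +2.0 K, ΔS = +7.75 psu (deep − shallow).
Δρ/ρ₀ = −αΔT + βΔS = -3.80 × 10⁻⁴ + 6.20 × 10⁻³ = 5.82 × 10⁻³, so Δρ ≈ 5.977 kg m⁻³.
N² = (g/ρ₀)·Δρ/Δz = g·(Δρ/ρ₀)/Δz = 9.81 × 5.82 × 10⁻³ / 20 = 2.8547 × 10⁻³ s⁻².
N = √(2.8547 × 10⁻³) = 0.053429 rad s⁻¹ → T = 2π/N = 117.60 s = 1.9600 min ≈ 1.96 min.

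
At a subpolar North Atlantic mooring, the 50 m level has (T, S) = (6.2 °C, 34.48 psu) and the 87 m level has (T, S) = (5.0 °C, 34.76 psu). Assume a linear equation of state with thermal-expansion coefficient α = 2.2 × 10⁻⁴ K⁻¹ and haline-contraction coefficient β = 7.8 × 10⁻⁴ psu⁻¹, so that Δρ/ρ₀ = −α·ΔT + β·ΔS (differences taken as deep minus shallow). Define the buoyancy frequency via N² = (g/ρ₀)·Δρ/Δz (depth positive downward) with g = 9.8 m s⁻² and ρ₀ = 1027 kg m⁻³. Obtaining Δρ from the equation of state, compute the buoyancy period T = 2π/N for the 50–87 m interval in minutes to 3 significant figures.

9.26 min

ΔT = -1.2 K, ΔS = +0.28 psu (deep − shallow).
Δρ/ρ₀ = −αΔT + βΔS = 2.64 × 10⁻⁴ + 2.184 × 10⁻⁴ = 4.824 × 10⁻⁴, so Δρ ≈ 0.4954 kg m⁻³.
N² = (g/ρ₀)·Δρ/Δz = g·(Δρ/ρ₀)/Δz = 9.8 × 4.824 × 10⁻⁴ / 37 = 1.2777 × 10⁻⁴ s⁻².
N = √(1.2777 × 10⁻⁴) = 0.011304 rad s⁻¹ → T = 2π/N = 555.84 s = 9.2640 min ≈ 9.26 min.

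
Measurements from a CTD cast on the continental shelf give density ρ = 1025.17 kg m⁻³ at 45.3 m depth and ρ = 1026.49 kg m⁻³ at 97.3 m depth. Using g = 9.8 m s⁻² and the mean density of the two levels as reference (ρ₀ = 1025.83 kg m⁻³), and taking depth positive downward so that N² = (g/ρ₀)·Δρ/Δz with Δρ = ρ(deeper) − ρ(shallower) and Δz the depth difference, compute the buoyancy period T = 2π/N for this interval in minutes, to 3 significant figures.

Δρ = 1026.49 − 1025.17 = 1.32 kg m⁻³ over Δz = 97.3 − 45.3 = 52 m.
N² = (9.8/1025.83) × (1.32/52) = 2.4251 × 10⁻⁴ s⁻².
N = √(2.4251 × 10⁻⁴) = 0.015573 rad s⁻¹, so T = 2π/N = 403.47 s = 6.7245 min ≈ 6.72 min.
A positive N² confirms static stability across the interval.

6.72 min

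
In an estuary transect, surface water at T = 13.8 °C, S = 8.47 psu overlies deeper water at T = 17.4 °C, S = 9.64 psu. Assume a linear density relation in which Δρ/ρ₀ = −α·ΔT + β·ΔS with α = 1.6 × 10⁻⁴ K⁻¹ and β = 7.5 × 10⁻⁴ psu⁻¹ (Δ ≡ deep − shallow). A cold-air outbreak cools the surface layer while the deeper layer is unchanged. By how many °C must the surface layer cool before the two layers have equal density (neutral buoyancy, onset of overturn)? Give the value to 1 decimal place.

Neutral buoyancy requires Δρ = 0, i.e. −α(T_deep − T_surf′) + β(S_deep − S_surf) = 0.
T_surf′ = T_deep − (β/α)·ΔS = 17.4 − (7.5 × 10⁻⁴/1.6 × 10⁻⁴)·(+1.17) = 11.916 °C.
Cooling required: 13.8 − (11.916) = 1.884 °C.

1.9 °C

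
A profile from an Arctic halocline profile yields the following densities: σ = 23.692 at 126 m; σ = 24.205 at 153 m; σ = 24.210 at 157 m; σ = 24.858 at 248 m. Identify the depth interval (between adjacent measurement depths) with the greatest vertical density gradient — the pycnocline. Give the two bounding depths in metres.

Compute the density gradient over each adjacent pair:
  126–153 m: Δρ/Δz = 0.513/27 = 0.019 kg m⁻⁴
  153–157 m: Δρ/Δz = 0.005/4 = 1.3 × 10⁻³ kg m⁻⁴
  157–248 m: Δρ/Δz = 0.648/91 = 7.1 × 10⁻³ kg m⁻⁴
The largest gradient is in the 126–153 m interval — the pycnocline.

126–153 m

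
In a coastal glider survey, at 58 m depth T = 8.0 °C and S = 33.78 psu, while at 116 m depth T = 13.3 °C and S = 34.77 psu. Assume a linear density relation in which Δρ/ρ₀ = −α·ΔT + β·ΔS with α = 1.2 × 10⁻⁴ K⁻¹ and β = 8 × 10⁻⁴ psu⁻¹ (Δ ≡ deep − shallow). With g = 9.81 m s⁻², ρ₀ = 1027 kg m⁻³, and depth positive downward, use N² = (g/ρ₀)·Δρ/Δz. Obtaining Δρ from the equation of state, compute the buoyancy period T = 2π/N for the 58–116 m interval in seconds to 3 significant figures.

ΔT = +5.3 K, ΔS = +0.99 psu (deep − shallow).
Δρ/ρ₀ = −αΔT + βΔS = -6.36 × 10⁻⁴ + 7.92 × 10⁻⁴ = 1.56 × 10⁻⁴, so Δρ ≈ 0.1602 kg m⁻³.
N² = (g/ρ₀)·Δρ/Δz = g·(Δρ/ρ₀)/Δz = 9.81 × 1.56 × 10⁻⁴ / 58 = 2.6386 × 10⁻⁵ s⁻².
N = √(2.6386 × 10⁻⁵) = 5.1367 × 10⁻³ rad s⁻¹ → T = 2π/N = 1.2232 × 10³ s ≈ 1.22 × 10³ s.

1.22 × 10³ s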